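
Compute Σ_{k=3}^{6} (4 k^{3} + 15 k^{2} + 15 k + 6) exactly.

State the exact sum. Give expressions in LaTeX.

Ratio r(k) = (4*k**3 + 27*k**2 + 57*k + 40)/(4*k**3 + 15*k**2 + 15*k + 6).
Gosper form: A/B · C(k+1)/C(k) with A=1, B=1, C=k**3 + 15*k**2/4 + 15*k/4 + 3/2.
Solve (1)·f(k+1) − (1)·f(k) = k**3 + 15*k**2/4 + 15*k/4 + 3/2.
Bound: deg f ≤ 4.
A polynomial solution: f(k) = k*(k**3 + 3*k**2 + k + 1)/4.
Then R = B(k−1)f/C = k*(k**3 + 3*k**2 + k + 1)/(4*k**3 + 15*k**2 + 15*k + 6), so s_k = R(k)·t_k = k*(k**3 + 3*k**2 + k + 1).
Check: Δs_k = 4*k**3 + 15*k**2 + 15*k + 6. ✓
Telescoping: Σ = s_(7) − s_(3) = 3486 − (174) = 3312.

Σ = 3312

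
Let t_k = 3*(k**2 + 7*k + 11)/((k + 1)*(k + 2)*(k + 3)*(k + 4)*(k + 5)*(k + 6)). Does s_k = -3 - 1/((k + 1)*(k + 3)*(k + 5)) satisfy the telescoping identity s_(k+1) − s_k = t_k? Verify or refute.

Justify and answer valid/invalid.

s_(k+1) = -3 - 1/((k + 2)*(k + 4)*(k + 6))
s_(k+1) − s_k = 3*(k**2 + 7*k + 11)/(k**6 + 21*k**5 + 175*k**4 + 735*k**3 + 1624*k**2 + 1764*k + 720)
(s_(k+1) − s_k) − t_k = 0

valid (s_(k+1) − s_k reduces to t_k)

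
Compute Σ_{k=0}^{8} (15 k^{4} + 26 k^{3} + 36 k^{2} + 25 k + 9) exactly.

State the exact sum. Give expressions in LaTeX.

The ratio is (15*k**4 + 86*k**3 + 204*k**2 + 235*k + 111)/(15*k**4 + 26*k**3 + 36*k**2 + 25*k + 9).
Factor: A=1; B=1; C=k**4 + 26*k**3/15 + 12*k**2/5 + 5*k/3 + 3/5.
Key eq: (1)·f(k+1) = (1)·f(k) + (k**4 + 26*k**3/15 + 12*k**2/5 + 5*k/3 + 3/5).
From deg A=0, deg B=0, deg C=4: d=5.
Solving with deg f ≤ 5: f(k) = k*(3*k**4 - k**3 + 4*k**2 + k + 2)/15.
Then R = B(k−1)f/C = k*(3*k**4 - k**3 + 4*k**2 + k + 2)/(15*k**4 + 26*k**3 + 36*k**2 + 25*k + 9), so s_k = R(k)·t_k = k*(3*k**4 - k**3 + 4*k**2 + k + 2).
Δs = 15*k**4 + 26*k**3 + 36*k**2 + 25*k + 9, as required.
Σ_(k=0)^(8) t_k = s_(9) − s_(0) = 173601 − (0) = 173601.

Σ = 173601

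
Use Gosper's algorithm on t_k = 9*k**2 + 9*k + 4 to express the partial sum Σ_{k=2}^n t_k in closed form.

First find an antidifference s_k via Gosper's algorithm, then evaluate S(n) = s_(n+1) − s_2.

Step 1: r(k) = (9*k**2 + 27*k + 22)/(9*k**2 + 9*k + 4).
So A=1 and B=1, with C=k**2 + k + 4/9.
Key eq: (1)·f(k+1) = (1)·f(k) + (k**2 + k + 4/9).
deg f ≤ 3 (via 0,0,2).
Solving with deg f ≤ 3: f(k) = k*(3*k**2 + 1)/9.
R(k) = B(k−1)·f(k)/C(k) = k*(3*k**2 + 1)/(9*k**2 + 9*k + 4); s_k = R·t_k = 3*k**3 + k.
Δs = 9*k**2 + 9*k + 4, as required.
s_(n+1) = 3*n**3 + 9*n**2 + 10*n + 4 and s_(2) = 26, so S(n) = 3*n**3 + 9*n**2 + 10*n - 22.

S(n) = 3*n**3 + 9*n**2 + 10*n - 22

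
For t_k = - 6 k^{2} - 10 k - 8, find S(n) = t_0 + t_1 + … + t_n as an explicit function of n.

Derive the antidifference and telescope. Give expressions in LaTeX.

Ratio r(k) = (3*k**2 + 11*k + 12)/(3*k**2 + 5*k + 4).
So A=1 and B=1, with C=k**2 + 5*k/3 + 4/3.
Solve (1)·f(k+1) − (1)·f(k) = k**2 + 5*k/3 + 4/3.
From deg A=0, deg B=0, deg C=2: d=3.
Coefficient equations give f(k) = k*(k**2 + k + 2)/3.
Get s_k = R·t_k = 2*k*(-k**2 - k - 2) with R(k) = B(k−1)f(k)/C(k) = k*(k**2 + k + 2)/(3*k**2 + 5*k + 4).
Δs = -6*k**2 - 10*k - 8, as required.
Telescope: S(n) = s_(n+1) − s_(0) = -2*n**3 - 8*n**2 - 14*n - 8 − (0) = -2*n**3 - 8*n**2 - 14*n - 8.

S(n) = - 2 n^{3} - 8 n^{2} - 14 n - 8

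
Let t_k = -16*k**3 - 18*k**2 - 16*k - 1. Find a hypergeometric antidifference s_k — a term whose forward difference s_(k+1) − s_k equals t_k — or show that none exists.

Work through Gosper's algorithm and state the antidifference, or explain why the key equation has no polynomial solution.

s_k = k*(-4*k**3 + 2*k**2 - 3*k + 4)

r(k) = (16*k**3 + 66*k**2 + 100*k + 51)/(16*k**3 + 18*k**2 + 16*k + 1) after simplifying.
Take A(k)=1, B(k)=1, C(k)=k**3 + 9*k**2/8 + k + 1/16.
Set up (1)·f(k+1) − (1)·f(k) − (k**3 + 9*k**2/8 + k + 1/16) = 0.
Degrees (0,0,3) ⇒ d ≤ 4.
Solve for f: f(k) = k*(4*k**3 - 2*k**2 + 3*k - 4)/16 (degree 4 ≤ 4).
Certificate R = B(k−1)f/C = k*(4*k**3 - 2*k**2 + 3*k - 4)/(16*k**3 + 18*k**2 + 16*k + 1) gives s_k = k*(-4*k**3 + 2*k**2 - 3*k + 4).
Check: Δs_k = -16*k**3 - 18*k**2 - 16*k - 1. ✓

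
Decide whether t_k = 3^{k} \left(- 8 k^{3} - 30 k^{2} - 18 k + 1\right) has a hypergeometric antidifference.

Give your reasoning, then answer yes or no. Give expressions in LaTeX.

Yes. s_k = 3^{k} \left(- 4 k^{3} + 3 k^{2} + 2\right).

Step 1: r(k) = 3*(8*k**3 + 54*k**2 + 102*k + 55)/(8*k**3 + 30*k**2 + 18*k - 1).
So A=3 and B=1, with C=k**3 + 15*k**2/4 + 9*k/4 - 1/8.
f must satisfy (3)·f(k+1) − (1)·f(k) = k**3 + 15*k**2/4 + 9*k/4 - 1/8.
deg f ≤ 3 (via 0,0,3).
Match coefficients ⇒ f(k) = (4*k**3 - 3*k**2 - 2)/8.
Get s_k = R·t_k = 3**k*(-4*k**3 + 3*k**2 + 2) with R(k) = B(k−1)f(k)/C(k) = (4*k**3 - 3*k**2 - 2)/(8*k**3 + 30*k**2 + 18*k - 1).
Verify: 3**k*(-8*k**3 - 30*k**2 - 18*k + 1) matches t_k.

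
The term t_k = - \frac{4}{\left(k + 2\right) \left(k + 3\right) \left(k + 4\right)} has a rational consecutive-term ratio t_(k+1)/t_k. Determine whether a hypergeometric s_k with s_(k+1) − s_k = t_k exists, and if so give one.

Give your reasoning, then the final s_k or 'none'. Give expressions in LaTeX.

s_k = \frac{k \left(- k - 5\right)}{3 \left(k + 2\right) \left(k + 3\right)}

r(k) = (k + 2)/(k + 5) after simplifying.
Normal form (A,B,C) = (k + 2, k + 5, 1).
Need (k + 2)·f(k+1) − (k + 4)·f(k) = 1.
Degrees (1,1,0) ⇒ d ≤ 2.
Solving with deg f ≤ 2: f(k) = k*(k + 5)/12.
Certificate R = B(k−1)f/C = k*(k + 4)*(k + 5)/12 gives s_k = k*(-k - 5)/(3*(k + 2)*(k + 3)).
Check: Δs_k = -4/(k**3 + 9*k**2 + 26*k + 24). ✓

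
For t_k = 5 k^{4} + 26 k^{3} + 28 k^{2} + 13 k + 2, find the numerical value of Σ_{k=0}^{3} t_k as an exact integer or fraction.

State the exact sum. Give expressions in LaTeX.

Step 1: r(k) = (5*k**4 + 46*k**3 + 136*k**2 + 167*k + 74)/(5*k**4 + 26*k**3 + 28*k**2 + 13*k + 2).
Factor: A=1; B=1; C=k**4 + 26*k**3/5 + 28*k**2/5 + 13*k/5 + 2/5.
Solve (1)·f(k+1) − (1)·f(k) = k**4 + 26*k**3/5 + 28*k**2/5 + 13*k/5 + 2/5.
deg f ≤ 5 (via 0,0,4).
Match coefficients ⇒ f(k) = k**2*(k**3 + 4*k**2 - 2*k - 1)/5.
R(k) = B(k−1)·f(k)/C(k) = k**2*(k**3 + 4*k**2 - 2*k - 1)/(5*k**4 + 26*k**3 + 28*k**2 + 13*k + 2); s_k = R·t_k = k**2*(k**3 + 4*k**2 - 2*k - 1).
s_(k+1) − s_k = 5*k**4 + 26*k**3 + 28*k**2 + 13*k + 2 = t_k.
Sum = s_(4) − s_(0); s_(4) = 1904, s_(0) = 0 ⇒ 1904.

Σ = 1904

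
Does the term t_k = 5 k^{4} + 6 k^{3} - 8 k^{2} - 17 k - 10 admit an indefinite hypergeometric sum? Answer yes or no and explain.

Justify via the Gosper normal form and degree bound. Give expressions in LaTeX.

Yes. s_k = k \left(k^{4} - k^{3} - 4 k^{2} - 3 k - 3\right).

t_(k+1)/t_k = (5*k**4 + 26*k**3 + 40*k**2 + 5*k - 24)/(5*k**4 + 6*k**3 - 8*k**2 - 17*k - 10).
Factor: A=1; B=1; C=k**4 + 6*k**3/5 - 8*k**2/5 - 17*k/5 - 2.
Set up (1)·f(k+1) − (1)·f(k) − (k**4 + 6*k**3/5 - 8*k**2/5 - 17*k/5 - 2) = 0.
From deg A=0, deg B=0, deg C=4: d=5.
Solve for f: f(k) = k*(k**4 - k**3 - 4*k**2 - 3*k - 3)/5 (degree 5 ≤ 5).
Get s_k = R·t_k = k*(k**4 - k**3 - 4*k**2 - 3*k - 3) with R(k) = B(k−1)f(k)/C(k) = k*(k**4 - k**3 - 4*k**2 - 3*k - 3)/(5*k**4 + 6*k**3 - 8*k**2 - 17*k - 10).
Check: Δs_k = 5*k**4 + 6*k**3 - 8*k**2 - 17*k - 10. ✓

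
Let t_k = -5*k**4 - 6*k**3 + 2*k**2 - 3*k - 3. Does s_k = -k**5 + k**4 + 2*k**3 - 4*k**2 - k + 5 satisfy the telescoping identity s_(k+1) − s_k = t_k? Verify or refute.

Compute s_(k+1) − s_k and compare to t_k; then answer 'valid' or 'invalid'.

s_(k+1) = -k**5 - 4*k**4 - 4*k**3 - 2*k**2 - 4*k + 2
s_(k+1) − s_k = -5*k**4 - 6*k**3 + 2*k**2 - 3*k - 3
(s_(k+1) − s_k) − t_k = 0

Valid: the claim telescopes to t_k.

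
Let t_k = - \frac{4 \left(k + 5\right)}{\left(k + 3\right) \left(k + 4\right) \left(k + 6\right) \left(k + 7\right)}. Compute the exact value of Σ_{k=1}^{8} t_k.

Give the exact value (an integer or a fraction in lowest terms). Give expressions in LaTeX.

Σ = -19/315

The ratio is (k + 3)*(k + 6)**2/((k + 5)**2*(k + 8)).
So A=k + 3 and B=k + 8, with C=k**2 + 10*k + 25.
f must satisfy (k + 3)·f(k+1) − (k + 7)·f(k) = k**2 + 10*k + 25.
Bound: deg f ≤ 4.
A polynomial solution: f(k) = k*(k + 4)*(k + 5)*(k + 9)/36.
So s_k = (B(k−1)f/C)·t_k = (k*(k + 4)*(k + 7)*(k + 9)/(36*(k + 5)))·t_k = k*(-k - 9)/(9*(k**2 + 9*k + 18)).
Δs = 4*(-k - 5)/(k**4 + 20*k**3 + 145*k**2 + 450*k + 504), as required.
Evaluate s at k=9 and k=1: -1/10 and -5/126; difference -19/315.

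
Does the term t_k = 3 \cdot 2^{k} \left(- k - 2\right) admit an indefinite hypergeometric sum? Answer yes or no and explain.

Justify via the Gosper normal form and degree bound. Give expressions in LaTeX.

Step 1: r(k) = 2*(k + 3)/(k + 2).
Gosper form: A/B · C(k+1)/C(k) with A=2, B=1, C=k + 2.
Key eq: (2)·f(k+1) = (1)·f(k) + (k + 2).
d = 1 from the (0,0,1) case.
Coefficient equations give f(k) = k.
Get s_k = R·t_k = -3*2**k*k with R(k) = B(k−1)f(k)/C(k) = k/(k + 2).
Check: Δs_k = 3*2**k*(-k - 2). ✓

Yes. s_k = - 3 \cdot 2^{k} k.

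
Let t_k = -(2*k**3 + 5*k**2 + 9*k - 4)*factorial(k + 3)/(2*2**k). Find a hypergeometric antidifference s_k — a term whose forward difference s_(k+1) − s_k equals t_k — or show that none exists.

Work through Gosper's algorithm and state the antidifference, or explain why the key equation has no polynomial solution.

s_k = -k*(2*k - 3)*factorial(k + 3)/2**k

Step 1: r(k) = (2*k**4 + 19*k**3 + 69*k**2 + 112*k + 48)/(2*(2*k**3 + 5*k**2 + 9*k - 4)).
Gosper form: A/B · C(k+1)/C(k) with A=k/2 + 2, B=1, C=k**3 + 5*k**2/2 + 9*k/2 - 2.
Key eq: (k/2 + 2)·f(k+1) = (1)·f(k) + (k**3 + 5*k**2/2 + 9*k/2 - 2).
deg f ≤ 2 (via 1,0,3).
A polynomial solution: f(k) = k*(2*k - 3).
Then R = B(k−1)f/C = 2*k*(2*k - 3)/(2*k**3 + 5*k**2 + 9*k - 4), so s_k = R(k)·t_k = -k*(2*k - 3)*factorial(k + 3)/2**k.
s_(k+1) − s_k = -(2*k**3 + 5*k**2 + 9*k - 4)*factorial(k + 3)/(2*2**k) = t_k.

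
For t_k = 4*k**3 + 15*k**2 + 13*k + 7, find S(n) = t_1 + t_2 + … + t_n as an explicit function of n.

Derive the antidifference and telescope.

t_(k+1)/t_k = (4*k**3 + 27*k**2 + 55*k + 39)/(4*k**3 + 15*k**2 + 13*k + 7).
So A=1 and B=1, with C=k**3 + 15*k**2/4 + 13*k/4 + 7/4.
f must satisfy (1)·f(k+1) − (1)·f(k) = k**3 + 15*k**2/4 + 13*k/4 + 7/4.
d = 4 from the (0,0,3) case.
Match coefficients ⇒ f(k) = k*(k**3 + 3*k**2 + 3)/4.
Certificate R = B(k−1)f/C = k*(k**3 + 3*k**2 + 3)/(4*k**3 + 15*k**2 + 13*k + 7) gives s_k = k*(k**3 + 3*k**2 + 3).
Check: Δs_k = 4*k**3 + 15*k**2 + 13*k + 7. ✓
Telescope: S(n) = s_(n+1) − s_(1) = n**4 + 7*n**3 + 15*n**2 + 16*n + 7 − (7) = n*(n**3 + 7*n**2 + 15*n + 16).

S(n) = n*(n**3 + 7*n**2 + 15*n + 16)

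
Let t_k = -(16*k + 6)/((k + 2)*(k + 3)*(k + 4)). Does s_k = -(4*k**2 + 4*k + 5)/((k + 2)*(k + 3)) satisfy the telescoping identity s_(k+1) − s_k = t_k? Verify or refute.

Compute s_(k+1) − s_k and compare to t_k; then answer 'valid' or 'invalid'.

Valid: the claim telescopes to t_k.

s_(k+1) = (-4*k - 4*(k + 1)**2 - 9)/((k + 3)*(k + 4))
s_(k+1) − s_k = 2*(-8*k - 3)/(k**3 + 9*k**2 + 26*k + 24)
(s_(k+1) − s_k) − t_k = 0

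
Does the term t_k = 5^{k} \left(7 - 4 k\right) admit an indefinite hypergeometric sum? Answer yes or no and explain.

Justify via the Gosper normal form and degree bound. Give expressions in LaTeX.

Ratio r(k) = 5*(4*k - 3)/(4*k - 7).
Normal form (A,B,C) = (5, 1, k - 7/4).
Solve (5)·f(k+1) − (1)·f(k) = k - 7/4.
deg f ≤ 1 (via 0,0,1).
A polynomial solution: f(k) = (k - 3)/4.
Then R = B(k−1)f/C = (k - 3)/(4*k - 7), so s_k = R(k)·t_k = 5**k*(3 - k).
Check: Δs_k = 5**k*(7 - 4*k). ✓

Yes. s_k = 5^{k} \left(3 - k\right).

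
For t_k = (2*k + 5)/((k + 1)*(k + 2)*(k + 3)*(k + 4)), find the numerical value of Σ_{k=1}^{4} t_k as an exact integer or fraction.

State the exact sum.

t_(k+1)/t_k = (k + 1)*(2*k + 7)/((k + 5)*(2*k + 5)).
Factor: A=k + 1; B=k + 5; C=k + 5/2.
Set up (k + 1)·f(k+1) − (k + 4)·f(k) − (k + 5/2) = 0.
Bound: deg f ≤ 3.
Coefficient equations give f(k) = k*(k + 2)*(k + 4)/6.
So s_k = (B(k−1)f/C)·t_k = (k*(k + 2)*(k + 4)**2/(3*(2*k + 5)))·t_k = k*(k + 4)/(3*(k**2 + 4*k + 3)).
Verify: (2*k + 5)/(k**4 + 10*k**3 + 35*k**2 + 50*k + 24) matches t_k.
Σ_(k=1)^(4) t_k = s_(5) − s_(1) = 5/16 − (5/24) = 5/48.

Σ = 5/48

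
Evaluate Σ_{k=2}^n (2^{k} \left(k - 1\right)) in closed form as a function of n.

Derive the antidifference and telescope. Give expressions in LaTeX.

S(n) = 2 \cdot 2^{n} n - 4 \cdot 2^{n} + 4

t_(k+1)/t_k = 2*k/(k - 1).
Gosper form: A/B · C(k+1)/C(k) with A=2, B=1, C=k - 1.
Set up (2)·f(k+1) − (1)·f(k) − (k - 1) = 0.
From deg A=0, deg B=0, deg C=1: d=1.
Coefficient equations give f(k) = k - 3.
So s_k = (B(k−1)f/C)·t_k = ((k - 3)/(k - 1))·t_k = 2**k*(k - 3).
Verify: 2**k*(k - 1) matches t_k.
Σ_(k=2)^n t_k = s_(n+1) − s_(2) = (2**(n + 1)*(n - 2)) − (-4), i.e. 2*2**n*n - 4*2**n + 4.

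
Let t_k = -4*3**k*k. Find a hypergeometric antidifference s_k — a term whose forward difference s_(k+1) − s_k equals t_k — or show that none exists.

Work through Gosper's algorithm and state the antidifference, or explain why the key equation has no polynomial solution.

The ratio is 3 + 3/k.
A = 3, B = 1, C = k.
Solve (3)·f(k+1) − (1)·f(k) = k.
From deg A=0, deg B=0, deg C=1: d=1.
Coefficient equations give f(k) = (2*k - 3)/4.
Get s_k = R·t_k = 3**k*(3 - 2*k) with R(k) = B(k−1)f(k)/C(k) = (2*k - 3)/(4*k).
Check: Δs_k = -4*3**k*k. ✓

s_k = 3**k*(3 - 2*k)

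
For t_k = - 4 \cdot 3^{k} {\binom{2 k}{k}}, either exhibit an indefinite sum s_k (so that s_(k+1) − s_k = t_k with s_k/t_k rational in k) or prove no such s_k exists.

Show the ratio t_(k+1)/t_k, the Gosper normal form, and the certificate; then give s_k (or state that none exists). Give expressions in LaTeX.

Compute t_(k+1)/t_k: get 6*(2*k + 1)/(k + 1).
Factor: A=12*k + 6; B=k + 1; C=1.
f must satisfy (12*k + 6)·f(k+1) − (k)·f(k) = 1.
Degrees (1,1,0) ⇒ d ≤ -1.
d = -1 < 0 ⇒ no nonzero polynomial f; not summable.

no hypergeometric antidifference exists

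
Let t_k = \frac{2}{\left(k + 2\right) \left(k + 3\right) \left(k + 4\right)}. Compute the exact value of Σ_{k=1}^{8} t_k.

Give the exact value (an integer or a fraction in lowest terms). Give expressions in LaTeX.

Σ = 5/66

r(k) = (k + 2)/(k + 5) after simplifying.
Take A(k)=k + 2, B(k)=k + 5, C(k)=1.
Solve (k + 2)·f(k+1) − (k + 4)·f(k) = 1.
Bound: deg f ≤ 2.
Match coefficients ⇒ f(k) = k*(k + 5)/12.
Certificate R = B(k−1)f/C = k*(k + 4)*(k + 5)/12 gives s_k = k*(k + 5)/(6*(k + 2)*(k + 3)).
Check: Δs_k = 2/(k**3 + 9*k**2 + 26*k + 24). ✓
Sum = s_(9) − s_(1); s_(9) = 7/44, s_(1) = 1/12 ⇒ 5/66.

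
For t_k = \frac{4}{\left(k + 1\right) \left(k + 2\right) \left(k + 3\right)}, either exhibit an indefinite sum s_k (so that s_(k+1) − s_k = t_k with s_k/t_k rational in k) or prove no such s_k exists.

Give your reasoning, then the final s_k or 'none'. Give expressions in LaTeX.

r(k) = (k + 1)/(k + 4) after simplifying.
So A=k + 1 and B=k + 4, with C=1.
Solve (k + 1)·f(k+1) − (k + 3)·f(k) = 1.
From deg A=1, deg B=1, deg C=0: d=2.
Solving with deg f ≤ 2: f(k) = k*(k + 3)/4.
Get s_k = R·t_k = k*(k + 3)/((k + 1)*(k + 2)) with R(k) = B(k−1)f(k)/C(k) = k*(k + 3)**2/4.
Verify: 4/(k**3 + 6*k**2 + 11*k + 6) matches t_k.

s_k = \frac{k \left(k + 3\right)}{\left(k + 1\right) \left(k + 2\right)}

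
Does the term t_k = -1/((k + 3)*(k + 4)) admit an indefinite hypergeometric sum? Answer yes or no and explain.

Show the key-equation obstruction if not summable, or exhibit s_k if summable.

r(k) = (k + 3)/(k + 5) after simplifying.
So A=k + 3 and B=k + 5, with C=1.
Solve (k + 3)·f(k+1) − (k + 4)·f(k) = 1.
Bound: deg f ≤ 1.
Solving with deg f ≤ 1: f(k) = k/3.
Then R = B(k−1)f/C = k*(k + 4)/3, so s_k = R(k)·t_k = -k/(3*k + 9).
Check: Δs_k = -1/(k**2 + 7*k + 12). ✓

Yes. s_k = -k/(3*k + 9).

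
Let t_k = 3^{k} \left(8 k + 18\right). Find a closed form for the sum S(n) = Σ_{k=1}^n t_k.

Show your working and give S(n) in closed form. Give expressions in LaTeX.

Ratio r(k) = 3*(4*k + 13)/(4*k + 9).
Factor: A=3; B=1; C=k + 9/4.
Set up (3)·f(k+1) − (1)·f(k) − (k + 9/4) = 0.
d = 1 from the (0,0,1) case.
Solving with deg f ≤ 1: f(k) = (4*k + 3)/8.
Then R = B(k−1)f/C = (4*k + 3)/(2*(4*k + 9)), so s_k = R(k)·t_k = 3**k*(4*k + 3).
s_(k+1) − s_k = 3**k*(8*k + 18) = t_k.
Telescope: S(n) = s_(n+1) − s_(1) = 3**(n + 1)*(4*n + 7) − (21) = 12*3**n*n + 21*3**n - 21.

S(n) = 12 \cdot 3^{n} n + 21 \cdot 3^{n} - 21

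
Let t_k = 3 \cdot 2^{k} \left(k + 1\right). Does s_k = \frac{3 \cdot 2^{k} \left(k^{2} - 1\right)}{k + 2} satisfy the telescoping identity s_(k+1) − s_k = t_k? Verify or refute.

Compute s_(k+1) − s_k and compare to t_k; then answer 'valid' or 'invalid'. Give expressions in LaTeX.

Invalid: residual \frac{3 \cdot 2^{k} \left(- k^{2} - 2 k - 3\right)}{k^{2} + 5 k + 6} ≠ 0.

s_(k+1) = 6*2**k*k*(k + 2)/(k + 3)
s_(k+1) − s_k = 3*2**k*(k**3 + 5*k**2 + 9*k + 3)/(k**2 + 5*k + 6)
(s_(k+1) − s_k) − t_k = 3*2**k*(-k**2 - 2*k - 3)/(k**2 + 5*k + 6)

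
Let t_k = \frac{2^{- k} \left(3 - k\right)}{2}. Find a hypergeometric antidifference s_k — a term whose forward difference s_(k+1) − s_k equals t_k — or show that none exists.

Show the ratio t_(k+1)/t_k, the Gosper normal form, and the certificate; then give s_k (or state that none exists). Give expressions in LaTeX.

Ratio r(k) = (k - 2)/(2*(k - 3)).
Factor: A=1/2; B=1; C=k - 3.
Key eq: (1/2)·f(k+1) = (1)·f(k) + (k - 3).
deg f ≤ 1 (via 0,0,1).
Match coefficients ⇒ f(k) = -2*(k - 2).
R(k) = B(k−1)·f(k)/C(k) = -2*(k - 2)/(k - 3); s_k = R·t_k = (k - 2)/2**k.
Δs = (3 - k)/(2*2**k), as required.

s_k = 2^{- k} \left(k - 2\right)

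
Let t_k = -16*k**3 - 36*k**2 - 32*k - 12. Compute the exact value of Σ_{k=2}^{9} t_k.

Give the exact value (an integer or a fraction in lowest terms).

Step 1: r(k) = (4*k**3 + 21*k**2 + 38*k + 24)/(4*k**3 + 9*k**2 + 8*k + 3).
Normal form (A,B,C) = (1, 1, k**3 + 9*k**2/4 + 2*k + 3/4).
f must satisfy (1)·f(k+1) − (1)·f(k) = k**3 + 9*k**2/4 + 2*k + 3/4.
Bound: deg f ≤ 4.
A polynomial solution: f(k) = k*(k + 1)*(2*k**2 + 1)/8.
Then R = B(k−1)f/C = k*(2*k**2 + 1)/(2*(4*k**2 + 5*k + 3)), so s_k = R(k)·t_k = 2*k*(-2*k**3 - 2*k**2 - k - 1).
Verify: -16*k**3 - 36*k**2 - 32*k - 12 matches t_k.
Telescoping: Σ = s_(10) − s_(2) = -44220 − (-108) = -44112.

Σ = -44112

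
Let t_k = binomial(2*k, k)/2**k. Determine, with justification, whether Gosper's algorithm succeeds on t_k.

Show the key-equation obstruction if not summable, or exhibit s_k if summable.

Ratio r(k) = (2*k + 1)/(k + 1).
Factor: A=2*k + 1; B=k + 1; C=1.
Need (2*k + 1)·f(k+1) − (k)·f(k) = 1.
Bound: deg f ≤ -1.
deg f ≤ -1 is impossible — no certificate.

No — t_k has no hypergeometric antidifference.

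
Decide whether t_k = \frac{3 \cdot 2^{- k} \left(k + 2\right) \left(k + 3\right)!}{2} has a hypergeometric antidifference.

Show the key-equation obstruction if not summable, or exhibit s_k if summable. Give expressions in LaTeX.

Yes. s_k = 3 \cdot 2^{- k} \left(k + 3\right)!.

t_(k+1)/t_k = (k + 3)*(k + 4)/(2*(k + 2)).
Factor: A=k/2 + 2; B=1; C=k + 2.
Solve (k/2 + 2)·f(k+1) − (1)·f(k) = k + 2.
Bound: deg f ≤ 0.
Match coefficients ⇒ f(k) = 2.
Then R = B(k−1)f/C = 2/(k + 2), so s_k = R(k)·t_k = 3*factorial(k + 3)/2**k.
Δs = 3*(k + 2)*factorial(k + 3)/(2*2**k), as required.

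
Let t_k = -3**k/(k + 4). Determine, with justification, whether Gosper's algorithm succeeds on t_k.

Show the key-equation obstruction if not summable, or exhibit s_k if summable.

No — negative degree bound, so no certificate f.

r(k) = 3*(k + 4)/(k + 5) after simplifying.
Take A(k)=3*k + 12, B(k)=k + 5, C(k)=1.
Key eq: (3*k + 12)·f(k+1) = (k + 4)·f(k) + (1).
d = -1 from the (1,1,0) case.
deg f ≤ -1 is impossible — no certificate.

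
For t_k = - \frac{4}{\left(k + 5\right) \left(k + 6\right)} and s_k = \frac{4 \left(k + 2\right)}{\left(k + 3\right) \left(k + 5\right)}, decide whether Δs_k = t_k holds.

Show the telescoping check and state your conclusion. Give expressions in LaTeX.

Invalid: residual \frac{4 \left(2 k + 9\right)}{k^{4} + 18 k^{3} + 119 k^{2} + 342 k + 360} ≠ 0.

s_(k+1) = 4*(k + 3)/((k + 4)*(k + 6))
s_(k+1) − s_k = 4*(-k**2 - 5*k - 3)/(k**4 + 18*k**3 + 119*k**2 + 342*k + 360)
(s_(k+1) − s_k) − t_k = 4*(2*k + 9)/(k**4 + 18*k**3 + 119*k**2 + 342*k + 360)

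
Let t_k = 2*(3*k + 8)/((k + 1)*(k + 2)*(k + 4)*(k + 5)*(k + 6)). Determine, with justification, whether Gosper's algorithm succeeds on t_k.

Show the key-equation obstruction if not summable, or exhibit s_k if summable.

Step 1: r(k) = (k + 1)*(k + 4)*(3*k + 11)/((k + 3)*(k + 7)*(3*k + 8)).
Take A(k)=k + 1, B(k)=k + 7, C(k)=k**2 + 17*k/3 + 8.
f must satisfy (k + 1)·f(k+1) − (k + 6)·f(k) = k**2 + 17*k/3 + 8.
deg f ≤ 5 (via 1,1,2).
Solve for f: f(k) = k*(k + 2)*(k + 3)*(k**2 + 10*k + 29)/60 (degree 5 ≤ 5).
So s_k = (B(k−1)f/C)·t_k = (k*(k + 2)*(k + 6)*(k**2 + 10*k + 29)/(20*(3*k + 8)))·t_k = k*(k**2 + 10*k + 29)/(10*(k**3 + 10*k**2 + 29*k + 20)).
Check: Δs_k = 2*(3*k + 8)/(k**5 + 18*k**4 + 121*k**3 + 372*k**2 + 508*k + 240). ✓

Yes. s_k = k*(k**2 + 10*k + 29)/(10*(k**3 + 10*k**2 + 29*k + 20)).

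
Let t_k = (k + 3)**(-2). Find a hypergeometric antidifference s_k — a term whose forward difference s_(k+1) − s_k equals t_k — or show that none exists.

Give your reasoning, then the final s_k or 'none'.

The ratio is (k + 3)**2/(k + 4)**2.
Take A(k)=k**2 + 6*k + 9, B(k)=k**2 + 8*k + 16, C(k)=1.
Need (k**2 + 6*k + 9)·f(k+1) − (k**2 + 6*k + 9)·f(k) = 1.
Bound: deg f ≤ 0.
f = c0 ⇒ A·f(k+1) − B(k−1)·f(k) − C = -1. The system {-1 = 0} is inconsistent; no antidifference.

none — t_k is not Gosper-summable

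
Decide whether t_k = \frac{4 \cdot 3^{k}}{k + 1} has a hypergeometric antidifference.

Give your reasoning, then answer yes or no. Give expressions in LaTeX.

Ratio r(k) = 3*(k + 1)/(k + 2).
A = 3*k + 3, B = k + 2, C = 1.
Key eq: (3*k + 3)·f(k+1) = (k + 1)·f(k) + (1).
Bound: deg f ≤ -1.
Negative degree bound (-1): no f exists, t_k not Gosper-summable.

No — t_k has no hypergeometric antidifference.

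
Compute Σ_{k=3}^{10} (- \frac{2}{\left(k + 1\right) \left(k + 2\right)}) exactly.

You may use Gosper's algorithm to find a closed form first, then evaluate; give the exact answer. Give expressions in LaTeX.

Step 1: r(k) = (k + 1)/(k + 3).
Factor: A=k + 1; B=k + 3; C=1.
Set up (k + 1)·f(k+1) − (k + 2)·f(k) − (1) = 0.
From deg A=1, deg B=1, deg C=0: d=1.
Solve for f: f(k) = k (degree 1 ≤ 1).
Then R = B(k−1)f/C = k*(k + 2), so s_k = R(k)·t_k = -2*k/(k + 1).
Δs = -2/(k**2 + 3*k + 2), as required.
Σ_(k=3)^(10) t_k = s_(11) − s_(3) = -11/6 − (-3/2) = -1/3.

Σ = -1/3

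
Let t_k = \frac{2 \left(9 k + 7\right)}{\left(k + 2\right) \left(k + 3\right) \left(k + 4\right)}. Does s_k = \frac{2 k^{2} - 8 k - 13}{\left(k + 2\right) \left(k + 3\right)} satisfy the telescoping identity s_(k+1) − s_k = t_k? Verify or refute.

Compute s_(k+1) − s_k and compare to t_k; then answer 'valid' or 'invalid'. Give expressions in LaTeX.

Valid: the claim telescopes to t_k.

s_(k+1) = (-8*k + 2*(k + 1)**2 - 21)/((k + 3)*(k + 4))
s_(k+1) − s_k = 2*(9*k + 7)/(k**3 + 9*k**2 + 26*k + 24)
(s_(k+1) − s_k) − t_k = 0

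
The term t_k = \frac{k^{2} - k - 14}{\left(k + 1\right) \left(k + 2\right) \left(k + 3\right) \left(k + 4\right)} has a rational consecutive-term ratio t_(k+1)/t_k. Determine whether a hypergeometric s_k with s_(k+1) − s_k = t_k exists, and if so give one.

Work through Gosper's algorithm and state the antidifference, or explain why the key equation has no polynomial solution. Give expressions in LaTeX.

s_k = \frac{k \left(- 2 k^{2} - 15 k - 25\right)}{3 \left(k + 1\right) \left(k + 2\right) \left(k + 3\right)}

t_(k+1)/t_k = (k + 1)*(k - (k + 1)**2 + 15)/((k + 5)*(-k**2 + k + 14)).
Take A(k)=k + 1, B(k)=k + 5, C(k)=k**2 - k - 14.
Solve (k + 1)·f(k+1) − (k + 4)·f(k) = k**2 - k - 14.
deg f ≤ 3 (via 1,1,2).
Solve for f: f(k) = -k*(k + 5)*(2*k + 5)/3 (degree 3 ≤ 3).
Get s_k = R·t_k = k*(-2*k**2 - 15*k - 25)/(3*(k + 1)*(k + 2)*(k + 3)) with R(k) = B(k−1)f(k)/C(k) = -k*(k + 4)*(k + 5)*(2*k + 5)/(3*(k**2 - k - 14)).
s_(k+1) − s_k = (k**2 - k - 14)/(k**4 + 10*k**3 + 35*k**2 + 50*k + 24) = t_k.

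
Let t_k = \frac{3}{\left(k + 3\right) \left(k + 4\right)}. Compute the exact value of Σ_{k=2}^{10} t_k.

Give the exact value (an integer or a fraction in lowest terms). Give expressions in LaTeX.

t_(k+1)/t_k = (k + 3)/(k + 5).
Normal form (A,B,C) = (k + 3, k + 5, 1).
Key eq: (k + 3)·f(k+1) = (k + 4)·f(k) + (1).
Bound: deg f ≤ 1.
Coefficient equations give f(k) = k/3.
R(k) = B(k−1)·f(k)/C(k) = k*(k + 4)/3; s_k = R·t_k = k/(k + 3).
s_(k+1) − s_k = 3/(k**2 + 7*k + 12) = t_k.
Σ_(k=2)^(10) t_k = s_(11) − s_(2) = 11/14 − (2/5) = 27/70.

Σ = 27/70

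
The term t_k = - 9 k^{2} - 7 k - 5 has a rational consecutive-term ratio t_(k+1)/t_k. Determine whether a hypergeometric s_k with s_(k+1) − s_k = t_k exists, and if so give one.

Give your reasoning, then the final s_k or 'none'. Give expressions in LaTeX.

s_k = k \left(- 3 k^{2} + k - 3\right)

Ratio r(k) = (9*k**2 + 25*k + 21)/(9*k**2 + 7*k + 5).
Normal form (A,B,C) = (1, 1, k**2 + 7*k/9 + 5/9).
f must satisfy (1)·f(k+1) − (1)·f(k) = k**2 + 7*k/9 + 5/9.
From deg A=0, deg B=0, deg C=2: d=3.
Match coefficients ⇒ f(k) = k*(3*k**2 - k + 3)/9.
Then R = B(k−1)f/C = k*(3*k**2 - k + 3)/(9*k**2 + 7*k + 5), so s_k = R(k)·t_k = k*(-3*k**2 + k - 3).
Verify: -9*k**2 - 7*k - 5 matches t_k.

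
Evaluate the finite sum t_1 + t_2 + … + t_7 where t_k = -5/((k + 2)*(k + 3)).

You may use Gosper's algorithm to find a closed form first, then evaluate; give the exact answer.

t_(k+1)/t_k = (k + 2)/(k + 4).
So A=k + 2 and B=k + 4, with C=1.
Set up (k + 2)·f(k+1) − (k + 3)·f(k) − (1) = 0.
d = 1 from the (1,1,0) case.
A polynomial solution: f(k) = k/2.
Certificate R = B(k−1)f/C = k*(k + 3)/2 gives s_k = -5*k/(2*k + 4).
Δs = -5/(k**2 + 5*k + 6), as required.
Evaluate s at k=8 and k=1: -2 and -5/6; difference -7/6.

Σ = -7/6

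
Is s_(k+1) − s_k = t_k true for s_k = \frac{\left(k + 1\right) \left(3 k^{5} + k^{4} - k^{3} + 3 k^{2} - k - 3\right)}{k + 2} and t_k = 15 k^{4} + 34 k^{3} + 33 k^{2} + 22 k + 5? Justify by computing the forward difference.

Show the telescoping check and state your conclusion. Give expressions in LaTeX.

Invalid: residual \frac{- 12 k^{5} - 63 k^{4} - 102 k^{3} - 85 k^{2} - 50 k - 13}{k^{2} + 5 k + 6} ≠ 0.

s_(k+1) = (3*k**6 + 22*k**5 + 65*k**4 + 102*k**3 + 93*k**2 + 44*k + 4)/(k + 3)
s_(k+1) − s_k = (15*k**6 + 97*k**5 + 230*k**4 + 289*k**3 + 228*k**2 + 107*k + 17)/(k**2 + 5*k + 6)
(s_(k+1) − s_k) − t_k = (-12*k**5 - 63*k**4 - 102*k**3 - 85*k**2 - 50*k - 13)/(k**2 + 5*k + 6)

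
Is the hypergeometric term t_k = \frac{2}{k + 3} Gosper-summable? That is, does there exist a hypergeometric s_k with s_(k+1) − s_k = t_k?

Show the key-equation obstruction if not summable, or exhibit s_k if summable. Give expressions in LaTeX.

The ratio is (k + 3)/(k + 4).
So A=k + 3 and B=k + 4, with C=1.
Set up (k + 3)·f(k+1) − (k + 3)·f(k) − (1) = 0.
From deg A=1, deg B=1, deg C=0: d=0.
f = c0 ⇒ A·f(k+1) − B(k−1)·f(k) − C = -1. The system {-1 = 0} is inconsistent; no antidifference.

No — t_k has no hypergeometric antidifference.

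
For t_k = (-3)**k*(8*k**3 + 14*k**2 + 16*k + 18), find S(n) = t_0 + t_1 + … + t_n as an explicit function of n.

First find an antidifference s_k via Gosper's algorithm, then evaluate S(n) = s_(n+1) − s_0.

S(n) = 6*(-3)**n*n**3 + 15*(-3)**n*n**2 + 15*(-3)**n*n + 15*(-3)**n + 3

Step 1: r(k) = 3*(-4*k**3 - 19*k**2 - 34*k - 28)/(4*k**3 + 7*k**2 + 8*k + 9).
Normal form (A,B,C) = (-3, 1, k**3 + 7*k**2/4 + 2*k + 9/4).
Need (-3)·f(k+1) − (1)·f(k) = k**3 + 7*k**2/4 + 2*k + 9/4.
From deg A=0, deg B=0, deg C=3: d=3.
Solving with deg f ≤ 3: f(k) = -(2*k**3 - k**2 + k + 3)/8.
Get s_k = R·t_k = (-3)**k*(-2*k**3 + k**2 - k - 3) with R(k) = B(k−1)f(k)/C(k) = -(2*k**3 - k**2 + k + 3)/(2*(4*k**3 + 7*k**2 + 8*k + 9)).
s_(k+1) − s_k = (-3)**k*(8*k**3 + 14*k**2 + 16*k + 18) = t_k.
Telescope: S(n) = s_(n+1) − s_(0) = 3*(-3)**n*(2*n**3 + 5*n**2 + 5*n + 5) − (-3) = 6*(-3)**n*n**3 + 15*(-3)**n*n**2 + 15*(-3)**n*n + 15*(-3)**n + 3.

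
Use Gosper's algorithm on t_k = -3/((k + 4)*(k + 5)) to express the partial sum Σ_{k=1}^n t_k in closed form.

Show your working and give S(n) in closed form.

S(n) = -3*n/(5*n + 25)

t_(k+1)/t_k = (k + 4)/(k + 6).
Take A(k)=k + 4, B(k)=k + 6, C(k)=1.
Key eq: (k + 4)·f(k+1) = (k + 5)·f(k) + (1).
deg f ≤ 1 (via 1,1,0).
A polynomial solution: f(k) = k/4.
Certificate R = B(k−1)f/C = k*(k + 5)/4 gives s_k = -3*k/(4*k + 16).
Δs = -3/(k**2 + 9*k + 20), as required.
Telescope: S(n) = s_(n+1) − s_(1) = 3*(-n - 1)/(4*(n + 5)) − (-3/20) = -3*n/(5*n + 25).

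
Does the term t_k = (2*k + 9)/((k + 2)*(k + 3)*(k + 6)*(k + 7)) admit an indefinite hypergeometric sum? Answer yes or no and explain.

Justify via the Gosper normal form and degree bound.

Yes. s_k = k*(k + 8)/(12*(k**2 + 8*k + 12)).

Step 1: r(k) = (k + 2)*(k + 6)*(2*k + 11)/((k + 4)*(k + 8)*(2*k + 9)).
A = k + 2, B = k + 8, C = k**3 + 27*k**2/2 + 121*k/2 + 90.
Need (k + 2)·f(k+1) − (k + 7)·f(k) = k**3 + 27*k**2/2 + 121*k/2 + 90.
From deg A=1, deg B=1, deg C=3: d=5.
Match coefficients ⇒ f(k) = k*(k + 3)*(k + 4)*(k + 5)*(k + 8)/24.
R(k) = B(k−1)·f(k)/C(k) = k*(k + 3)*(k + 7)*(k + 8)/(12*(2*k + 9)); s_k = R·t_k = k*(k + 8)/(12*(k**2 + 8*k + 12)).
Check: Δs_k = (2*k + 9)/(k**4 + 18*k**3 + 113*k**2 + 288*k + 252). ✓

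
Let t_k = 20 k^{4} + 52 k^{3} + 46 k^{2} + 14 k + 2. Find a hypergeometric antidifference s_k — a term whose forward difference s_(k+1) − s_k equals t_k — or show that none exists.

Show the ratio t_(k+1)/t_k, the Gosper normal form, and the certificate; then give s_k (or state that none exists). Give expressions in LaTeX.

s_k = k \left(4 k^{4} + 3 k^{3} - 4 k^{2} - 3 k + 2\right)

Step 1: r(k) = (10*k**4 + 66*k**3 + 161*k**2 + 171*k + 67)/(10*k**4 + 26*k**3 + 23*k**2 + 7*k + 1).
A = 1, B = 1, C = k**4 + 13*k**3/5 + 23*k**2/10 + 7*k/10 + 1/10.
Key eq: (1)·f(k+1) = (1)·f(k) + (k**4 + 13*k**3/5 + 23*k**2/10 + 7*k/10 + 1/10).
Bound: deg f ≤ 5.
Solving with deg f ≤ 5: f(k) = k*(4*k**4 + 3*k**3 - 4*k**2 - 3*k + 2)/20.
Certificate R = B(k−1)f/C = k*(4*k**4 + 3*k**3 - 4*k**2 - 3*k + 2)/(2*(10*k**4 + 26*k**3 + 23*k**2 + 7*k + 1)) gives s_k = k*(4*k**4 + 3*k**3 - 4*k**2 - 3*k + 2).
Δs = 20*k**4 + 52*k**3 + 46*k**2 + 14*k + 2, as required.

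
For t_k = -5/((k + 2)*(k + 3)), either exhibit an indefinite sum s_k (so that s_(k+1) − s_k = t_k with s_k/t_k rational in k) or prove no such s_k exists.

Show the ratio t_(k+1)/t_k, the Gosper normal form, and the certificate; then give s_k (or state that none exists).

t_(k+1)/t_k = (k + 2)/(k + 4).
A = k + 2, B = k + 4, C = 1.
Need (k + 2)·f(k+1) − (k + 3)·f(k) = 1.
d = 1 from the (1,1,0) case.
A polynomial solution: f(k) = k/2.
R(k) = B(k−1)·f(k)/C(k) = k*(k + 3)/2; s_k = R·t_k = -5*k/(2*k + 4).
Δs = -5/(k**2 + 5*k + 6), as required.

s_k = -5*k/(2*k + 4)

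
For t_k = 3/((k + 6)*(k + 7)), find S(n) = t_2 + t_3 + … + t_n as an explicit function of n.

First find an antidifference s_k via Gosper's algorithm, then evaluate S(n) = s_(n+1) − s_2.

Compute t_(k+1)/t_k: get (k + 6)/(k + 8).
Normal form (A,B,C) = (k + 6, k + 8, 1).
Set up (k + 6)·f(k+1) − (k + 7)·f(k) − (1) = 0.
Degrees (1,1,0) ⇒ d ≤ 1.
Solving with deg f ≤ 1: f(k) = k/6.
So s_k = (B(k−1)f/C)·t_k = (k*(k + 7)/6)·t_k = k/(2*(k + 6)).
Δs = 3/(k**2 + 13*k + 42), as required.
Σ_(k=2)^n t_k = s_(n+1) − s_(2) = ((n + 1)/(2*(n + 7))) − (1/8), i.e. 3*(n - 1)/(8*(n + 7)).

S(n) = 3*(n - 1)/(8*(n + 7))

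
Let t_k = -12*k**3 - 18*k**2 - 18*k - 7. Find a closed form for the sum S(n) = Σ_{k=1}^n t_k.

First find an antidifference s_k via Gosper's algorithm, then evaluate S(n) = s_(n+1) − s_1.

S(n) = n*(-3*n**3 - 12*n**2 - 21*n - 19)

t_(k+1)/t_k = (12*k**3 + 54*k**2 + 90*k + 55)/(12*k**3 + 18*k**2 + 18*k + 7).
Normal form (A,B,C) = (1, 1, k**3 + 3*k**2/2 + 3*k/2 + 7/12).
Set up (1)·f(k+1) − (1)·f(k) − (k**3 + 3*k**2/2 + 3*k/2 + 7/12) = 0.
deg f ≤ 4 (via 0,0,3).
Solving with deg f ≤ 4: f(k) = k*(3*k**3 + 3*k + 1)/12.
Get s_k = R·t_k = k*(-3*k**3 - 3*k - 1) with R(k) = B(k−1)f(k)/C(k) = k*(3*k**3 + 3*k + 1)/(12*k**3 + 18*k**2 + 18*k + 7).
s_(k+1) − s_k = -12*k**3 - 18*k**2 - 18*k - 7 = t_k.
s_(n+1) = -3*n**4 - 12*n**3 - 21*n**2 - 19*n - 7 and s_(1) = -7, so S(n) = n*(-3*n**3 - 12*n**2 - 21*n - 19).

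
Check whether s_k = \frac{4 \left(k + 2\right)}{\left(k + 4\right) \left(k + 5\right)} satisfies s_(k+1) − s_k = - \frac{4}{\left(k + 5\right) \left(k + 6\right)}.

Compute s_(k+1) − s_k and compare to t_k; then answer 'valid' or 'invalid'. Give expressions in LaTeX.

s_(k+1) = 4*(k + 3)/((k + 5)*(k + 6))
s_(k+1) − s_k = -4*k/(k**3 + 15*k**2 + 74*k + 120)
(s_(k+1) − s_k) − t_k = 16/(k**3 + 15*k**2 + 74*k + 120)

Invalid: residual \frac{16}{k^{3} + 15 k^{2} + 74 k + 120} ≠ 0.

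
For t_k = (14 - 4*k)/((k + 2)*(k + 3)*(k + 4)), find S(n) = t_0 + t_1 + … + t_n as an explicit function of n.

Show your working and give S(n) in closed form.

S(n) = (n**2 + 15*n + 14)/(2*(n**2 + 7*n + 12))

The ratio is (k + 2)*(2*k - 5)/((k + 5)*(2*k - 7)).
Take A(k)=k + 2, B(k)=k + 5, C(k)=k - 7/2.
f must satisfy (k + 2)·f(k+1) − (k + 4)·f(k) = k - 7/2.
deg f ≤ 2 (via 1,1,1).
Solving with deg f ≤ 2: f(k) = -k*(k + 13)/8.
Then R = B(k−1)f/C = -k*(k + 4)*(k + 13)/(4*(2*k - 7)), so s_k = R(k)·t_k = k*(k + 13)/(2*(k + 2)*(k + 3)).
s_(k+1) − s_k = 2*(7 - 2*k)/(k**3 + 9*k**2 + 26*k + 24) = t_k.
s_(n+1) = (n**2 + 15*n + 14)/(2*(n**2 + 7*n + 12)) and s_(0) = 0, so S(n) = (n**2 + 15*n + 14)/(2*(n**2 + 7*n + 12)).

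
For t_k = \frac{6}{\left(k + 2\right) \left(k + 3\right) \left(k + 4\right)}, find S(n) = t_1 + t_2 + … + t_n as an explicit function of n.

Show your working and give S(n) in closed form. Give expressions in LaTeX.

r(k) = (k + 2)/(k + 5) after simplifying.
Take A(k)=k + 2, B(k)=k + 5, C(k)=1.
Solve (k + 2)·f(k+1) − (k + 4)·f(k) = 1.
Degrees (1,1,0) ⇒ d ≤ 2.
Coefficient equations give f(k) = k*(k + 5)/12.
Then R = B(k−1)f/C = k*(k + 4)*(k + 5)/12, so s_k = R(k)·t_k = k*(k + 5)/(2*(k + 2)*(k + 3)).
Δs = 6/(k**3 + 9*k**2 + 26*k + 24), as required.
s_(n+1) = (n**2 + 7*n + 6)/(2*(n**2 + 7*n + 12)) and s_(1) = 1/4, so S(n) = n*(n + 7)/(4*(n**2 + 7*n + 12)).

S(n) = \frac{n \left(n + 7\right)}{4 \left(n^{2} + 7 n + 12\right)}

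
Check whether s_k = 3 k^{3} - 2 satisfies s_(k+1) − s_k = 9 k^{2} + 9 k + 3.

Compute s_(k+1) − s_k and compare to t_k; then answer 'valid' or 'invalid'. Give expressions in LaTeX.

s_(k+1) = 3*(k + 1)**3 - 2
s_(k+1) − s_k = -3*k**3 + 3*(k + 1)**3
(s_(k+1) − s_k) − t_k = 0

Valid: the claim telescopes to t_k.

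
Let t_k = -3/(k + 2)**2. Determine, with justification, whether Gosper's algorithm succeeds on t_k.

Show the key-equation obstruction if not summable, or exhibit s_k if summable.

Compute t_(k+1)/t_k: get (k + 2)**2/(k + 3)**2.
Factor: A=k**2 + 4*k + 4; B=k**2 + 6*k + 9; C=1.
Set up (k**2 + 4*k + 4)·f(k+1) − (k**2 + 4*k + 4)·f(k) − (1) = 0.
deg f ≤ 0 (via 2,2,0).
Generic f = c0 gives residual -1; -1 = 0 cannot hold, so t_k is not Gosper-summable.

No — t_k has no hypergeometric antidifference.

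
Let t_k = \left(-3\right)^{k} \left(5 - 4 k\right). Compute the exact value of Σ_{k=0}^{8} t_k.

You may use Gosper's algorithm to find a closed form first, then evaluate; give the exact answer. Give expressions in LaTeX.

Σ = -137779

r(k) = 3*(1 - 4*k)/(4*k - 5) after simplifying.
Gosper form: A/B · C(k+1)/C(k) with A=-3, B=1, C=k - 5/4.
Need (-3)·f(k+1) − (1)·f(k) = k - 5/4.
deg f ≤ 1 (via 0,0,1).
Match coefficients ⇒ f(k) = -(k - 2)/4.
Certificate R = B(k−1)f/C = -(k - 2)/(4*k - 5) gives s_k = (-3)**k*(k - 2).
Δs = (-3)**k*(5 - 4*k), as required.
Sum = s_(9) − s_(0); s_(9) = -137781, s_(0) = -2 ⇒ -137779.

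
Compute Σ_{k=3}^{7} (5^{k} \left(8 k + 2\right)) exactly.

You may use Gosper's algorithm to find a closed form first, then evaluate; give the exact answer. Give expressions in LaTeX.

Compute t_(k+1)/t_k: get 5*(4*k + 5)/(4*k + 1).
Factor: A=5; B=1; C=k + 1/4.
Need (5)·f(k+1) − (1)·f(k) = k + 1/4.
deg f ≤ 1 (via 0,0,1).
A polynomial solution: f(k) = (k - 1)/4.
Then R = B(k−1)f/C = (k - 1)/(4*k + 1), so s_k = R(k)·t_k = 2*5**k*(k - 1).
Δs = 5**k*(8*k + 2), as required.
Sum = s_(8) − s_(3); s_(8) = 5468750, s_(3) = 500 ⇒ 5468250.

Σ = 5468250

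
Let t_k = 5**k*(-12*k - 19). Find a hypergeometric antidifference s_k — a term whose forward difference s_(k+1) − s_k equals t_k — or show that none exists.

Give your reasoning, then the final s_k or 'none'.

Compute t_(k+1)/t_k: get 5*(12*k + 31)/(12*k + 19).
Take A(k)=5, B(k)=1, C(k)=k + 19/12.
f must satisfy (5)·f(k+1) − (1)·f(k) = k + 19/12.
Degrees (0,0,1) ⇒ d ≤ 1.
Solving with deg f ≤ 1: f(k) = (3*k + 1)/12.
Get s_k = R·t_k = 5**k*(-3*k - 1) with R(k) = B(k−1)f(k)/C(k) = (3*k + 1)/(12*k + 19).
s_(k+1) − s_k = 5**k*(-12*k - 19) = t_k.

s_k = 5**k*(-3*k - 1)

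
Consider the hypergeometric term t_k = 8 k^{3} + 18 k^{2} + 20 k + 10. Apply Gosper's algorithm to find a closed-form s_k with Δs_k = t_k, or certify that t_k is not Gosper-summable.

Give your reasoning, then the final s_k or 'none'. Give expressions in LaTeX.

s_k = k \left(2 k^{3} + 2 k^{2} + 3 k + 3\right)

The ratio is (4*k**3 + 21*k**2 + 40*k + 28)/(4*k**3 + 9*k**2 + 10*k + 5).
Gosper form: A/B · C(k+1)/C(k) with A=1, B=1, C=k**3 + 9*k**2/4 + 5*k/2 + 5/4.
Need (1)·f(k+1) − (1)·f(k) = k**3 + 9*k**2/4 + 5*k/2 + 5/4.
d = 4 from the (0,0,3) case.
A polynomial solution: f(k) = k*(k + 1)*(2*k**2 + 3)/8.
Then R = B(k−1)f/C = k*(2*k**2 + 3)/(2*(4*k**2 + 5*k + 5)), so s_k = R(k)·t_k = k*(2*k**3 + 2*k**2 + 3*k + 3).
Verify: 8*k**3 + 18*k**2 + 20*k + 10 matches t_k.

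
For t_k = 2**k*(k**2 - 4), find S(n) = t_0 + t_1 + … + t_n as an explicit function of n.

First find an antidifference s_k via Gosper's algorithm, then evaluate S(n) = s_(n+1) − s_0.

Ratio r(k) = 2*((k + 1)**2 - 4)/(k**2 - 4).
A = 2, B = 1, C = k**2 - 4.
Need (2)·f(k+1) − (1)·f(k) = k**2 - 4.
Degrees (0,0,2) ⇒ d ≤ 2.
A polynomial solution: f(k) = k**2 - 4*k + 2.
Then R = B(k−1)f/C = (k**2 - 4*k + 2)/((k - 2)*(k + 2)), so s_k = R(k)·t_k = 2**k*(k**2 - 4*k + 2).
Check: Δs_k = 2**k*(k**2 - 4). ✓
Σ_(k=0)^n t_k = s_(n+1) − s_(0) = (2**(n + 1)*(n**2 - 2*n - 1)) − (2), i.e. 2*2**n*n**2 - 4*2**n*n - 2*2**n - 2.

S(n) = 2*2**n*n**2 - 4*2**n*n - 2*2**n - 2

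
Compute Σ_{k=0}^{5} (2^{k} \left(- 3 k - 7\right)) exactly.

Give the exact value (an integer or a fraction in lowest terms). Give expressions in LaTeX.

Compute t_(k+1)/t_k: get 2*(3*k + 10)/(3*k + 7).
A = 2, B = 1, C = k + 7/3.
Set up (2)·f(k+1) − (1)·f(k) − (k + 7/3) = 0.
Degrees (0,0,1) ⇒ d ≤ 1.
Solving with deg f ≤ 1: f(k) = (3*k + 1)/3.
R(k) = B(k−1)·f(k)/C(k) = (3*k + 1)/(3*k + 7); s_k = R·t_k = 2**k*(-3*k - 1).
Check: Δs_k = 2**k*(-3*k - 7). ✓
Σ_(k=0)^(5) t_k = s_(6) − s_(0) = -1216 − (-1) = -1215.

Σ = -1215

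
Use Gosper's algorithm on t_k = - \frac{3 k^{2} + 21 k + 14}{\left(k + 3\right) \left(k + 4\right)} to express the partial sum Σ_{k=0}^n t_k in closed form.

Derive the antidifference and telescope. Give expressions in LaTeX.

S(n) = \frac{- 9 n^{2} - 23 n - 14}{3 \left(n + 4\right)}

Step 1: r(k) = (k + 3)*(21*k + 3*(k + 1)**2 + 35)/((k + 5)*(3*k**2 + 21*k + 14)).
Normal form (A,B,C) = (k + 3, k + 5, k**2 + 7*k + 14/3).
Key eq: (k + 3)·f(k+1) = (k + 4)·f(k) + (k**2 + 7*k + 14/3).
Bound: deg f ≤ 2.
Coefficient equations give f(k) = k*(9*k + 5)/9.
Certificate R = B(k−1)f/C = k*(k + 4)*(9*k + 5)/(3*(3*k**2 + 21*k + 14)) gives s_k = k*(-9*k - 5)/(3*(k + 3)).
Δs = (-3*k**2 - 21*k - 14)/(k**2 + 7*k + 12), as required.
s_(n+1) = (-9*n**2 - 23*n - 14)/(3*(n + 4)) and s_(0) = 0, so S(n) = (-9*n**2 - 23*n - 14)/(3*(n + 4)).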